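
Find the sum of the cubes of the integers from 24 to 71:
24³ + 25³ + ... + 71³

Use ∑_{k=1}^{n} k³ = [n(n+1)/2]², then subtract the first 23 terms.
∑_{k=1}^{71} k³ = [71×72/2]² = 2556² = 6533136
∑_{k=1}^{23} k³ = [23×24/2]² = 276² = 76176
∑_{k=24}^{71} k³ = 6533136 - 76176 = 6456960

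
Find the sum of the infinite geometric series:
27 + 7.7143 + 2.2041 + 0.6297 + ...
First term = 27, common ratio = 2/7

For |r| < 1, S = a / (1 - r)
S = 27 / (1 - (2/7))
S = 27 / (5/7)
S = 189/5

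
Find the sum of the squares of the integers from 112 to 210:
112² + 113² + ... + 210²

Use ∑_{k=1}^{n} k² = n(n+1)(2n+1)/6, then subtract the first 111 terms.
∑_{k=1}^{210} k² = 210×211×421/6 = 3109085
∑_{k=1}^{111} k² = 111×112×223/6 = 462056
∑_{k=112}^{210} k² = 3109085 - 462056 = 2647029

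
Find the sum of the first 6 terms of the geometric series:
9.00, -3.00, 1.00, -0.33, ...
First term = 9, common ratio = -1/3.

Sₙ = a(1 - rⁿ) / (1 - r)
S_6 = 9(1 - (-1/3)^6) / (1 - (-1/3))
S_6 = 9(1 - (1/729)) / (4/3)
S_6 = 182/27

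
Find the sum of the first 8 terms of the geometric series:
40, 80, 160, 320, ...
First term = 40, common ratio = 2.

Sₙ = a(1 - rⁿ) / (1 - r)
S_8 = 40(1 - 2^8) / (1 - 2)
S_8 = 40(1 - 256) / (-1)
S_8 = 10200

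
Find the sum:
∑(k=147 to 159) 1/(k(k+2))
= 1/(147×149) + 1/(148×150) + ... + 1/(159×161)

Partial fractions: 1/(k(k+2)) = (1/2)[1/k - 1/(k+2)]
Telescoping leaves the first two and last two terms:
= (1/2)[1/147 + 1/148 - 1/160 - 1/161]
= 21983/40031040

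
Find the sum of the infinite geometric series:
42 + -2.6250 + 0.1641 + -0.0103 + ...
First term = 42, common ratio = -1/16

For |r| < 1, S = a / (1 - r)
S = 42 / (1 - (-1/16))
S = 42 / (17/16)
S = 672/17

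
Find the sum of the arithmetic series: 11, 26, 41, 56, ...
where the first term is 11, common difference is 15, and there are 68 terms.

Sₙ = n/2 × (first + last)
Last term = a + (n-1)d = 11 + (68-1)×15 = 1016
S_68 = 68/2 × (11 + 1016)
S_68 = 68/2 × 1027 = 34918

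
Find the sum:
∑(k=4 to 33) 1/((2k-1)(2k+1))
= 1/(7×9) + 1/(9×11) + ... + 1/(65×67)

Partial fractions: 1/((2k-1)(2k+1)) = (1/2)[1/(2k-1) - 1/(2k+1)]
The series telescopes:
= (1/2)[1/7 - 1/67]
= 30/469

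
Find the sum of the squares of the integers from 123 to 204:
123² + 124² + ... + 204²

Use ∑_{k=1}^{n} k² = n(n+1)(2n+1)/6, then subtract the first 122 terms.
∑_{k=1}^{204} k² = 204×205×409/6 = 2850730
∑_{k=1}^{122} k² = 122×123×245/6 = 612745
∑_{k=123}^{204} k² = 2850730 - 612745 = 2237985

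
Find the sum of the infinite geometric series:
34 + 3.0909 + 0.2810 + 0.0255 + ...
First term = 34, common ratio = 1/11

For |r| < 1, S = a / (1 - r)
S = 34 / (1 - (1/11))
S = 34 / (10/11)
S = 187/5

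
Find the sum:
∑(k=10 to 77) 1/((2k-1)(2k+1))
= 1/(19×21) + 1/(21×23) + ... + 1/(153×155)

Partial fractions: 1/((2k-1)(2k+1)) = (1/2)[1/(2k-1) - 1/(2k+1)]
The series telescopes:
= (1/2)[1/19 - 1/155]
= 68/2945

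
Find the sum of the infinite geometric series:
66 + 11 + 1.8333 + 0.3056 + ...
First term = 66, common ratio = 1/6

For |r| < 1, S = a / (1 - r)
S = 66 / (1 - (1/6))
S = 66 / (5/6)
S = 396/5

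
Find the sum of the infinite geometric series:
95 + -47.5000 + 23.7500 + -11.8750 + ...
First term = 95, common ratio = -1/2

For |r| < 1, S = a / (1 - r)
S = 95 / (1 - (-1/2))
S = 95 / (3/2)
S = 190/3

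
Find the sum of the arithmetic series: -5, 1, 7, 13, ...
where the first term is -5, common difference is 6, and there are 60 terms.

Sₙ = n/2 × (first + last)
Last term = a + (n-1)d = -5 + (60-1)×6 = 349
S_60 = 60/2 × (-5 + 349)
S_60 = 60/2 × 344 = 10320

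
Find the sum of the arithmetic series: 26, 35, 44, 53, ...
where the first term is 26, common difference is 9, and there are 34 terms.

Sₙ = n/2 × (first + last)
Last term = a + (n-1)d = 26 + (34-1)×9 = 323
S_34 = 34/2 × (26 + 323)
S_34 = 34/2 × 349 = 5933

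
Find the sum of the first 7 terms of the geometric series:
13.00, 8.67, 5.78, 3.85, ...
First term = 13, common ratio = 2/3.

Sₙ = a(1 - rⁿ) / (1 - r)
S_7 = 13(1 - (2/3)^7) / (1 - (2/3))
S_7 = 13(1 - (128/2187)) / (1/3)
S_7 = 26767/729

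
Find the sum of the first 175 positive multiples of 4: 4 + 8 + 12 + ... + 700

Factor out 4: = 4(1 + 2 + ... + 175) = 4 × n(n+1)/2
= 4 × 175×176/2
= 4 × 15400
= 61600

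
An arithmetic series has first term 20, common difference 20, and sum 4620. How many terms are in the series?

Using S = n/2 × [2a + (n-1)d]
4620 = n/2 × [2(20) + (n-1)(20)]
4620 = n/2 × [40 + 20n - 20]
9240 = n × [20 + 20n]
20n² + (20)n - 9240 = 0
Discriminant: Δ = (20)² - 4(20)(-9240) = 400 + 739200 = 739600
√Δ = 860
n = [-(20) + √Δ] / (2·20) = (-20 + 860) / 40 = 840 / 40 = 21
(The negative root is discarded since n must be a positive integer.)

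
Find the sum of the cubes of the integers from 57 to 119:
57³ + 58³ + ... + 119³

Use ∑_{k=1}^{n} k³ = [n(n+1)/2]², then subtract the first 56 terms.
∑_{k=1}^{119} k³ = [119×120/2]² = 7140² = 50979600
∑_{k=1}^{56} k³ = [56×57/2]² = 1596² = 2547216
∑_{k=57}^{119} k³ = 50979600 - 2547216 = 48432384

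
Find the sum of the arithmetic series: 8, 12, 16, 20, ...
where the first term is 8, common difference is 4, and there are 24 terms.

Sₙ = n/2 × (first + last)
Last term = a + (n-1)d = 8 + (24-1)×4 = 100
S_24 = 24/2 × (8 + 100)
S_24 = 24/2 × 108 = 1296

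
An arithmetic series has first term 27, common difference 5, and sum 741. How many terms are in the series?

Using S = n/2 × [2a + (n-1)d]
741 = n/2 × [2(27) + (n-1)(5)]
741 = n/2 × [54 + 5n - 5]
1482 = n × [49 + 5n]
5n² + (49)n - 1482 = 0
Discriminant: Δ = (49)² - 4(5)(-1482) = 2401 + 29640 = 32041
√Δ = 179
n = [-(49) + √Δ] / (2·5) = (-49 + 179) / 10 = 130 / 10 = 13
(The negative root is discarded since n must be a positive integer.)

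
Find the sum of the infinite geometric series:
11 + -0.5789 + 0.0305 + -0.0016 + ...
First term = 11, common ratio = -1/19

For |r| < 1, S = a / (1 - r)
S = 11 / (1 - (-1/19))
S = 11 / (20/19)
S = 209/20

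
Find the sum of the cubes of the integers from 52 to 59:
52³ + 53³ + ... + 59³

Use ∑_{k=1}^{n} k³ = [n(n+1)/2]², then subtract the first 51 terms.
∑_{k=1}^{59} k³ = [59×60/2]² = 1770² = 3132900
∑_{k=1}^{51} k³ = [51×52/2]² = 1326² = 1758276
∑_{k=52}^{59} k³ = 3132900 - 1758276 = 1374624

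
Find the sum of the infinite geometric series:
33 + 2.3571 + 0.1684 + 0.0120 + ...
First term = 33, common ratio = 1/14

For |r| < 1, S = a / (1 - r)
S = 33 / (1 - (1/14))
S = 33 / (13/14)
S = 462/13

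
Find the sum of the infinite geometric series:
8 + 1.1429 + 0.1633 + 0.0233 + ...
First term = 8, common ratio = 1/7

For |r| < 1, S = a / (1 - r)
S = 8 / (1 - (1/7))
S = 8 / (6/7)
S = 28/3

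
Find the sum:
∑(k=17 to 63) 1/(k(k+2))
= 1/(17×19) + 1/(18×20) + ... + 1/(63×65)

Partial fractions: 1/(k(k+2)) = (1/2)[1/k - 1/(k+2)]
Telescoping leaves the first two and last two terms:
= (1/2)[1/17 + 1/18 - 1/64 - 1/65]
= 53063/1272960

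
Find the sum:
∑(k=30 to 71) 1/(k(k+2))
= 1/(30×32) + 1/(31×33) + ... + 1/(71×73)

Partial fractions: 1/(k(k+2)) = (1/2)[1/k - 1/(k+2)]
Telescoping leaves the first two and last two terms:
= (1/2)[1/30 + 1/31 - 1/72 - 1/73]
= 30961/1629360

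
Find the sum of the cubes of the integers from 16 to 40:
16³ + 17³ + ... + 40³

Use ∑_{k=1}^{n} k³ = [n(n+1)/2]², then subtract the first 15 terms.
∑_{k=1}^{40} k³ = [40×41/2]² = 820² = 672400
∑_{k=1}^{15} k³ = [15×16/2]² = 120² = 14400
∑_{k=16}^{40} k³ = 672400 - 14400 = 658000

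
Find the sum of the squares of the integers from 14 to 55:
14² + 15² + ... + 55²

Use ∑_{k=1}^{n} k² = n(n+1)(2n+1)/6, then subtract the first 13 terms.
∑_{k=1}^{55} k² = 55×56×111/6 = 56980
∑_{k=1}^{13} k² = 13×14×27/6 = 819
∑_{k=14}^{55} k² = 56980 - 819 = 56161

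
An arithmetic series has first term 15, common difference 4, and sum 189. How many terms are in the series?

Using S = n/2 × [2a + (n-1)d]
189 = n/2 × [2(15) + (n-1)(4)]
189 = n/2 × [30 + 4n - 4]
378 = n × [26 + 4n]
4n² + (26)n - 378 = 0
Discriminant: Δ = (26)² - 4(4)(-378) = 676 + 6048 = 6724
√Δ = 82
n = [-(26) + √Δ] / (2·4) = (-26 + 82) / 8 = 56 / 8 = 7
(The negative root is discarded since n must be a positive integer.)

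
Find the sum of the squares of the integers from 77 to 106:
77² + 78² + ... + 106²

Use ∑_{k=1}^{n} k² = n(n+1)(2n+1)/6, then subtract the first 76 terms.
∑_{k=1}^{106} k² = 106×107×213/6 = 402641
∑_{k=1}^{76} k² = 76×77×153/6 = 149226
∑_{k=77}^{106} k² = 402641 - 149226 = 253415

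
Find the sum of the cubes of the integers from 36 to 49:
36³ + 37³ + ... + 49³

Use ∑_{k=1}^{n} k³ = [n(n+1)/2]², then subtract the first 35 terms.
∑_{k=1}^{49} k³ = [49×50/2]² = 1225² = 1500625
∑_{k=1}^{35} k³ = [35×36/2]² = 630² = 396900
∑_{k=36}^{49} k³ = 1500625 - 396900 = 1103725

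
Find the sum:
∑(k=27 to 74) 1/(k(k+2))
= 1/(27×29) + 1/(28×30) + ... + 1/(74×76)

Partial fractions: 1/(k(k+2)) = (1/2)[1/k - 1/(k+2)]
Telescoping leaves the first two and last two terms:
= (1/2)[1/27 + 1/28 - 1/75 - 1/76]
= 4153/179550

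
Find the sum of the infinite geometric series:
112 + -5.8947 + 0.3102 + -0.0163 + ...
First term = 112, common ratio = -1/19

For |r| < 1, S = a / (1 - r)
S = 112 / (1 - (-1/19))
S = 112 / (20/19)
S = 532/5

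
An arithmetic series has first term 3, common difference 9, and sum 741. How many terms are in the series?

Using S = n/2 × [2a + (n-1)d]
741 = n/2 × [2(3) + (n-1)(9)]
741 = n/2 × [6 + 9n - 9]
1482 = n × [-3 + 9n]
9n² + (-3)n - 1482 = 0
Discriminant: Δ = (-3)² - 4(9)(-1482) = 9 + 53352 = 53361
√Δ = 231
n = [-(-3) + √Δ] / (2·9) = (3 + 231) / 18 = 234 / 18 = 13
(The negative root is discarded since n must be a positive integer.)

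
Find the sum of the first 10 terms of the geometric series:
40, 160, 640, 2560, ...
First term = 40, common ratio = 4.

Sₙ = a(1 - rⁿ) / (1 - r)
S_10 = 40(1 - 4^10) / (1 - 4)
S_10 = 40(1 - 1048576) / (-3)
S_10 = 13981000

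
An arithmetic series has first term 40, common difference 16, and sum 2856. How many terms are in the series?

Using S = n/2 × [2a + (n-1)d]
2856 = n/2 × [2(40) + (n-1)(16)]
2856 = n/2 × [80 + 16n - 16]
5712 = n × [64 + 16n]
16n² + (64)n - 5712 = 0
Discriminant: Δ = (64)² - 4(16)(-5712) = 4096 + 365568 = 369664
√Δ = 608
n = [-(64) + √Δ] / (2·16) = (-64 + 608) / 32 = 544 / 32 = 17
(The negative root is discarded since n must be a positive integer.)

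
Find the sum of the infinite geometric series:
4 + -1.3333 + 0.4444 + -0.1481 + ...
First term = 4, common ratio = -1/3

For |r| < 1, S = a / (1 - r)
S = 4 / (1 - (-1/3))
S = 4 / (4/3)
S = 3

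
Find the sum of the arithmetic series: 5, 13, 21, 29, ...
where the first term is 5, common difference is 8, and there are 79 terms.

Sₙ = n/2 × (first + last)
Last term = a + (n-1)d = 5 + (79-1)×8 = 629
S_79 = 79/2 × (5 + 629)
S_79 = 79/2 × 634 = 25043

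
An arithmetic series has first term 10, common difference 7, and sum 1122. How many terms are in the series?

Using S = n/2 × [2a + (n-1)d]
1122 = n/2 × [2(10) + (n-1)(7)]
1122 = n/2 × [20 + 7n - 7]
2244 = n × [13 + 7n]
7n² + (13)n - 2244 = 0
Discriminant: Δ = (13)² - 4(7)(-2244) = 169 + 62832 = 63001
√Δ = 251
n = [-(13) + √Δ] / (2·7) = (-13 + 251) / 14 = 238 / 14 = 17
(The negative root is discarded since n must be a positive integer.)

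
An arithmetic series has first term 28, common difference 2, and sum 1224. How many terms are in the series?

Using S = n/2 × [2a + (n-1)d]
1224 = n/2 × [2(28) + (n-1)(2)]
1224 = n/2 × [56 + 2n - 2]
2448 = n × [54 + 2n]
2n² + (54)n - 2448 = 0
Discriminant: Δ = (54)² - 4(2)(-2448) = 2916 + 19584 = 22500
√Δ = 150
n = [-(54) + √Δ] / (2·2) = (-54 + 150) / 4 = 96 / 4 = 24
(The negative root is discarded since n must be a positive integer.)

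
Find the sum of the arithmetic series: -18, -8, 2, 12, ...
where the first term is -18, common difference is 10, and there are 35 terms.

Sₙ = n/2 × (first + last)
Last term = a + (n-1)d = -18 + (35-1)×10 = 322
S_35 = 35/2 × (-18 + 322)
S_35 = 35/2 × 304 = 5320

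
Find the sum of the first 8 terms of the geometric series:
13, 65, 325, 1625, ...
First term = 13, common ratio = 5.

Sₙ = a(1 - rⁿ) / (1 - r)
S_8 = 13(1 - 5^8) / (1 - 5)
S_8 = 13(1 - 390625) / (-4)
S_8 = 1269528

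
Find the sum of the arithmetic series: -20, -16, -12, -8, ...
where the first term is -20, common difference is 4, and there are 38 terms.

Sₙ = n/2 × (first + last)
Last term = a + (n-1)d = -20 + (38-1)×4 = 128
S_38 = 38/2 × (-20 + 128)
S_38 = 38/2 × 108 = 2052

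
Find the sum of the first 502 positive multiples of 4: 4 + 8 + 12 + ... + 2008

Factor out 4: = 4(1 + 2 + ... + 502) = 4 × n(n+1)/2
= 4 × 502×503/2
= 4 × 126253
= 505012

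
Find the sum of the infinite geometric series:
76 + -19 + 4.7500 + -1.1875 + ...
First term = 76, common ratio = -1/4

For |r| < 1, S = a / (1 - r)
S = 76 / (1 - (-1/4))
S = 76 / (5/4)
S = 304/5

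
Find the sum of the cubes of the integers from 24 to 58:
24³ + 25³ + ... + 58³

Use ∑_{k=1}^{n} k³ = [n(n+1)/2]², then subtract the first 23 terms.
∑_{k=1}^{58} k³ = [58×59/2]² = 1711² = 2927521
∑_{k=1}^{23} k³ = [23×24/2]² = 276² = 76176
∑_{k=24}^{58} k³ = 2927521 - 76176 = 2851345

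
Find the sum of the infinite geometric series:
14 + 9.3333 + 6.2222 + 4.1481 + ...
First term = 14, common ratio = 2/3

For |r| < 1, S = a / (1 - r)
S = 14 / (1 - (2/3))
S = 14 / (1/3)
S = 42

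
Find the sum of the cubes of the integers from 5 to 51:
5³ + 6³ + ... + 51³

Use ∑_{k=1}^{n} k³ = [n(n+1)/2]², then subtract the first 4 terms.
∑_{k=1}^{51} k³ = [51×52/2]² = 1326² = 1758276
∑_{k=1}^{4} k³ = [4×5/2]² = 10² = 100
∑_{k=5}^{51} k³ = 1758276 - 100 = 1758176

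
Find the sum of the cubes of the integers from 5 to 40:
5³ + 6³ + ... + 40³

Use ∑_{k=1}^{n} k³ = [n(n+1)/2]², then subtract the first 4 terms.
∑_{k=1}^{40} k³ = [40×41/2]² = 820² = 672400
∑_{k=1}^{4} k³ = [4×5/2]² = 10² = 100
∑_{k=5}^{40} k³ = 672400 - 100 = 672300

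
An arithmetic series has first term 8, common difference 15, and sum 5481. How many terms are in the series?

Using S = n/2 × [2a + (n-1)d]
5481 = n/2 × [2(8) + (n-1)(15)]
5481 = n/2 × [16 + 15n - 15]
10962 = n × [1 + 15n]
15n² + (1)n - 10962 = 0
Discriminant: Δ = (1)² - 4(15)(-10962) = 1 + 657720 = 657721
√Δ = 811
n = [-(1) + √Δ] / (2·15) = (-1 + 811) / 30 = 810 / 30 = 27
(The negative root is discarded since n must be a positive integer.)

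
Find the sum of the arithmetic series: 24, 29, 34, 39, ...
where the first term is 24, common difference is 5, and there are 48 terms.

Sₙ = n/2 × (first + last)
Last term = a + (n-1)d = 24 + (48-1)×5 = 259
S_48 = 48/2 × (24 + 259)
S_48 = 48/2 × 283 = 6792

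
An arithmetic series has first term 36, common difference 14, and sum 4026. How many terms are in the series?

Using S = n/2 × [2a + (n-1)d]
4026 = n/2 × [2(36) + (n-1)(14)]
4026 = n/2 × [72 + 14n - 14]
8052 = n × [58 + 14n]
14n² + (58)n - 8052 = 0
Discriminant: Δ = (58)² - 4(14)(-8052) = 3364 + 450912 = 454276
√Δ = 674
n = [-(58) + √Δ] / (2·14) = (-58 + 674) / 28 = 616 / 28 = 22
(The negative root is discarded since n must be a positive integer.)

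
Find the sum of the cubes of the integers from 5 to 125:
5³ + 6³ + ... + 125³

Use ∑_{k=1}^{n} k³ = [n(n+1)/2]², then subtract the first 4 terms.
∑_{k=1}^{125} k³ = [125×126/2]² = 7875² = 62015625
∑_{k=1}^{4} k³ = [4×5/2]² = 10² = 100
∑_{k=5}^{125} k³ = 62015625 - 100 = 62015525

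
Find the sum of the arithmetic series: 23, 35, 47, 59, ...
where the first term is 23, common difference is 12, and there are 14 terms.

Sₙ = n/2 × (first + last)
Last term = a + (n-1)d = 23 + (14-1)×12 = 179
S_14 = 14/2 × (23 + 179)
S_14 = 14/2 × 202 = 1414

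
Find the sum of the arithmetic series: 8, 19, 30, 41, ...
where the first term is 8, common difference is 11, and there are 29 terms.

Sₙ = n/2 × (first + last)
Last term = a + (n-1)d = 8 + (29-1)×11 = 316
S_29 = 29/2 × (8 + 316)
S_29 = 29/2 × 324 = 4698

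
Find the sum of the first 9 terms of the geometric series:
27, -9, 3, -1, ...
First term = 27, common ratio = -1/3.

Sₙ = a(1 - rⁿ) / (1 - r)
S_9 = 27(1 - (-1/3)^9) / (1 - (-1/3))
S_9 = 27(1 - (-1/19683)) / (4/3)
S_9 = 4921/243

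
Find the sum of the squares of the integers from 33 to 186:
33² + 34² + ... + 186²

Use ∑_{k=1}^{n} k² = n(n+1)(2n+1)/6, then subtract the first 32 terms.
∑_{k=1}^{186} k² = 186×187×373/6 = 2162281
∑_{k=1}^{32} k² = 32×33×65/6 = 11440
∑_{k=33}^{186} k² = 2162281 - 11440 = 2150841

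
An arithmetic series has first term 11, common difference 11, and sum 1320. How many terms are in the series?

Using S = n/2 × [2a + (n-1)d]
1320 = n/2 × [2(11) + (n-1)(11)]
1320 = n/2 × [22 + 11n - 11]
2640 = n × [11 + 11n]
11n² + (11)n - 2640 = 0
Discriminant: Δ = (11)² - 4(11)(-2640) = 121 + 116160 = 116281
√Δ = 341
n = [-(11) + √Δ] / (2·11) = (-11 + 341) / 22 = 330 / 22 = 15
(The negative root is discarded since n must be a positive integer.)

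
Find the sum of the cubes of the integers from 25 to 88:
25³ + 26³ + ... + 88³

Use ∑_{k=1}^{n} k³ = [n(n+1)/2]², then subtract the first 24 terms.
∑_{k=1}^{88} k³ = [88×89/2]² = 3916² = 15335056
∑_{k=1}^{24} k³ = [24×25/2]² = 300² = 90000
∑_{k=25}^{88} k³ = 15335056 - 90000 = 15245056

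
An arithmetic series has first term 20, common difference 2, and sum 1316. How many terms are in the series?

Using S = n/2 × [2a + (n-1)d]
1316 = n/2 × [2(20) + (n-1)(2)]
1316 = n/2 × [40 + 2n - 2]
2632 = n × [38 + 2n]
2n² + (38)n - 2632 = 0
Discriminant: Δ = (38)² - 4(2)(-2632) = 1444 + 21056 = 22500
√Δ = 150
n = [-(38) + √Δ] / (2·2) = (-38 + 150) / 4 = 112 / 4 = 28
(The negative root is discarded since n must be a positive integer.)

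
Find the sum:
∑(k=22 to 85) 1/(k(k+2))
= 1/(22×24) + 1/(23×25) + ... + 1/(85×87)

Partial fractions: 1/(k(k+2)) = (1/2)[1/k - 1/(k+2)]
Telescoping leaves the first two and last two terms:
= (1/2)[1/22 + 1/23 - 1/86 - 1/87]
= 31144/946473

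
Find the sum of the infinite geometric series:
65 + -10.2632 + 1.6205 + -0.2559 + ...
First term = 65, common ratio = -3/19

For |r| < 1, S = a / (1 - r)
S = 65 / (1 - (-3/19))
S = 65 / (22/19)
S = 1235/22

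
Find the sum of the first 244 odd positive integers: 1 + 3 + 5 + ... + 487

Sum of first n odd numbers = n²
= 244²
= 59536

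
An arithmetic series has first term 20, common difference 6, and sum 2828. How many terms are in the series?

Using S = n/2 × [2a + (n-1)d]
2828 = n/2 × [2(20) + (n-1)(6)]
2828 = n/2 × [40 + 6n - 6]
5656 = n × [34 + 6n]
6n² + (34)n - 5656 = 0
Discriminant: Δ = (34)² - 4(6)(-5656) = 1156 + 135744 = 136900
√Δ = 370
n = [-(34) + √Δ] / (2·6) = (-34 + 370) / 12 = 336 / 12 = 28
(The negative root is discarded since n must be a positive integer.)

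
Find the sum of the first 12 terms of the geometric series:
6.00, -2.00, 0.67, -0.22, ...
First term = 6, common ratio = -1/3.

Sₙ = a(1 - rⁿ) / (1 - r)
S_12 = 6(1 - (-1/3)^12) / (1 - (-1/3))
S_12 = 6(1 - (1/531441)) / (4/3)
S_12 = 265720/59049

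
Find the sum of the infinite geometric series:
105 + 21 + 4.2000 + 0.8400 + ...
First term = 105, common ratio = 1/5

For |r| < 1, S = a / (1 - r)
S = 105 / (1 - (1/5))
S = 105 / (4/5)
S = 525/4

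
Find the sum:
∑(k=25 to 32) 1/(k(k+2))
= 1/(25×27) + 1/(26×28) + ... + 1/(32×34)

Partial fractions: 1/(k(k+2)) = (1/2)[1/k - 1/(k+2)]
Telescoping leaves the first two and last two terms:
= (1/2)[1/25 + 1/26 - 1/33 - 1/34]
= 1709/182325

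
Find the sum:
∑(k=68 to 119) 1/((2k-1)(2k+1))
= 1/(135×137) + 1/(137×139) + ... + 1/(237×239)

Partial fractions: 1/((2k-1)(2k+1)) = (1/2)[1/(2k-1) - 1/(2k+1)]
The series telescopes:
= (1/2)[1/135 - 1/239]
= 52/32265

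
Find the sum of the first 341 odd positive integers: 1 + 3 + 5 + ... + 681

Sum of first n odd numbers = n²
= 341²
= 116281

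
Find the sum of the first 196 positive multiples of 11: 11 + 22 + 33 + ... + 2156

Factor out 11: = 11(1 + 2 + ... + 196) = 11 × n(n+1)/2
= 11 × 196×197/2
= 11 × 19306
= 212366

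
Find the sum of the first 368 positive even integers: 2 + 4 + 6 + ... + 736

Sum of first n even numbers = n(n+1)
= 368×369
= 135792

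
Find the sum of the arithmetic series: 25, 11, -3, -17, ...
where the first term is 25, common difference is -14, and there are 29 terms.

Sₙ = n/2 × (first + last)
Last term = a + (n-1)d = 25 + (29-1)×(-14) = -367
S_29 = 29/2 × (25 + (-367))
S_29 = 29/2 × (-342) = -4959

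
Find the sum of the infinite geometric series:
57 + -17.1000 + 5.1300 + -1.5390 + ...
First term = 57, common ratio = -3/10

For |r| < 1, S = a / (1 - r)
S = 57 / (1 - (-3/10))
S = 57 / (13/10)
S = 570/13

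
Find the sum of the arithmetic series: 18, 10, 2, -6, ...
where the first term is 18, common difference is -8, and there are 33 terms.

Sₙ = n/2 × (first + last)
Last term = a + (n-1)d = 18 + (33-1)×(-8) = -238
S_33 = 33/2 × (18 + (-238))
S_33 = 33/2 × (-220) = -3630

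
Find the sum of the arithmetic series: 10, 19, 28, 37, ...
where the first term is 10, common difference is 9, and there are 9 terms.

Sₙ = n/2 × (first + last)
Last term = a + (n-1)d = 10 + (9-1)×9 = 82
S_9 = 9/2 × (10 + 82)
S_9 = 9/2 × 92 = 414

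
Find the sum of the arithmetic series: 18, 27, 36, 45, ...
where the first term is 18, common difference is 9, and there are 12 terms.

Sₙ = n/2 × (first + last)
Last term = a + (n-1)d = 18 + (12-1)×9 = 117
S_12 = 12/2 × (18 + 117)
S_12 = 12/2 × 135 = 810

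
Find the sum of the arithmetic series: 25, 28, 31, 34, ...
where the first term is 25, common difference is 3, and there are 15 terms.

Sₙ = n/2 × (first + last)
Last term = a + (n-1)d = 25 + (15-1)×3 = 67
S_15 = 15/2 × (25 + 67)
S_15 = 15/2 × 92 = 690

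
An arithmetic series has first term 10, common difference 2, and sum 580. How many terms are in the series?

Using S = n/2 × [2a + (n-1)d]
580 = n/2 × [2(10) + (n-1)(2)]
580 = n/2 × [20 + 2n - 2]
1160 = n × [18 + 2n]
2n² + (18)n - 1160 = 0
Discriminant: Δ = (18)² - 4(2)(-1160) = 324 + 9280 = 9604
√Δ = 98
n = [-(18) + √Δ] / (2·2) = (-18 + 98) / 4 = 80 / 4 = 20
(The negative root is discarded since n must be a positive integer.)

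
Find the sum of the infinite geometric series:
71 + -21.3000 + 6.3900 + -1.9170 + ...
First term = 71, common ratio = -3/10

For |r| < 1, S = a / (1 - r)
S = 71 / (1 - (-3/10))
S = 71 / (13/10)
S = 710/13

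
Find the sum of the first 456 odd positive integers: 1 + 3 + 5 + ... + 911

Sum of first n odd numbers = n²
= 456²
= 207936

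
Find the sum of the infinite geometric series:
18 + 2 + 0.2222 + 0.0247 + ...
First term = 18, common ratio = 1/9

For |r| < 1, S = a / (1 - r)
S = 18 / (1 - (1/9))
S = 18 / (8/9)
S = 81/4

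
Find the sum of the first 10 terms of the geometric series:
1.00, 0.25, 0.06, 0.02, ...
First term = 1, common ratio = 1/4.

Sₙ = a(1 - rⁿ) / (1 - r)
S_10 = 1(1 - (1/4)^10) / (1 - (1/4))
S_10 = 1(1 - (1/1048576)) / (3/4)
S_10 = 349525/262144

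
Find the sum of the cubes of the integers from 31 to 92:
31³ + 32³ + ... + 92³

Use ∑_{k=1}^{n} k³ = [n(n+1)/2]², then subtract the first 30 terms.
∑_{k=1}^{92} k³ = [92×93/2]² = 4278² = 18301284
∑_{k=1}^{30} k³ = [30×31/2]² = 465² = 216225
∑_{k=31}^{92} k³ = 18301284 - 216225 = 18085059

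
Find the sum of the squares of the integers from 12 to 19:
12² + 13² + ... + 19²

Use ∑_{k=1}^{n} k² = n(n+1)(2n+1)/6, then subtract the first 11 terms.
∑_{k=1}^{19} k² = 19×20×39/6 = 2470
∑_{k=1}^{11} k² = 11×12×23/6 = 506
∑_{k=12}^{19} k² = 2470 - 506 = 1964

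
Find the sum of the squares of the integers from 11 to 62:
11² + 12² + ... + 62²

Use ∑_{k=1}^{n} k² = n(n+1)(2n+1)/6, then subtract the first 10 terms.
∑_{k=1}^{62} k² = 62×63×125/6 = 81375
∑_{k=1}^{10} k² = 10×11×21/6 = 385
∑_{k=11}^{62} k² = 81375 - 385 = 80990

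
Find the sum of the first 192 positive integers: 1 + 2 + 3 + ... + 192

Formula: ∑k = n(n+1)/2
= 192×193/2
= 37056/2
= 18528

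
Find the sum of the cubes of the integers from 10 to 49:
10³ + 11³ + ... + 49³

Use ∑_{k=1}^{n} k³ = [n(n+1)/2]², then subtract the first 9 terms.
∑_{k=1}^{49} k³ = [49×50/2]² = 1225² = 1500625
∑_{k=1}^{9} k³ = [9×10/2]² = 45² = 2025
∑_{k=10}^{49} k³ = 1500625 - 2025 = 1498600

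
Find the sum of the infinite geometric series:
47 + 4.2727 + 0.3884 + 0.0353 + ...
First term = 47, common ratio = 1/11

For |r| < 1, S = a / (1 - r)
S = 47 / (1 - (1/11))
S = 47 / (10/11)
S = 517/10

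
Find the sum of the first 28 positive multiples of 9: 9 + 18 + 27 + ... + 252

Factor out 9: = 9(1 + 2 + ... + 28) = 9 × n(n+1)/2
= 9 × 28×29/2
= 9 × 406
= 3654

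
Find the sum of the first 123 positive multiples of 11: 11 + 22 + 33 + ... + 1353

Factor out 11: = 11(1 + 2 + ... + 123) = 11 × n(n+1)/2
= 11 × 123×124/2
= 11 × 7626
= 83886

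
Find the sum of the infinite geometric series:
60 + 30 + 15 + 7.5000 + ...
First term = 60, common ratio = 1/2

For |r| < 1, S = a / (1 - r)
S = 60 / (1 - (1/2))
S = 60 / (1/2)
S = 120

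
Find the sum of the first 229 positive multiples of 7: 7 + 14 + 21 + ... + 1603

Factor out 7: = 7(1 + 2 + ... + 229) = 7 × n(n+1)/2
= 7 × 229×230/2
= 7 × 26335
= 184345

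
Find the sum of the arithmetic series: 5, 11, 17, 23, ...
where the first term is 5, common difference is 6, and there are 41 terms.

Sₙ = n/2 × (first + last)
Last term = a + (n-1)d = 5 + (41-1)×6 = 245
S_41 = 41/2 × (5 + 245)
S_41 = 41/2 × 250 = 5125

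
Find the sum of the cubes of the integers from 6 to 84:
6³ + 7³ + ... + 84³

Use ∑_{k=1}^{n} k³ = [n(n+1)/2]², then subtract the first 5 terms.
∑_{k=1}^{84} k³ = [84×85/2]² = 3570² = 12744900
∑_{k=1}^{5} k³ = [5×6/2]² = 15² = 225
∑_{k=6}^{84} k³ = 12744900 - 225 = 12744675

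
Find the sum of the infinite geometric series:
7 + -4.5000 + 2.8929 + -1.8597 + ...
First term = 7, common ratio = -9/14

For |r| < 1, S = a / (1 - r)
S = 7 / (1 - (-9/14))
S = 7 / (23/14)
S = 98/23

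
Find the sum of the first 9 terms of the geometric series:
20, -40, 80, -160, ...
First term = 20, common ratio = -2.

Sₙ = a(1 - rⁿ) / (1 - r)
S_9 = 20(1 - (-2)^9) / (1 - (-2))
S_9 = 20(1 - (-512)) / (3)
S_9 = 3420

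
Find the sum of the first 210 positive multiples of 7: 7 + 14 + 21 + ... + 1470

Factor out 7: = 7(1 + 2 + ... + 210) = 7 × n(n+1)/2
= 7 × 210×211/2
= 7 × 22155
= 155085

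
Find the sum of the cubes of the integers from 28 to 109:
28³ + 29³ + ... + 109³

Use ∑_{k=1}^{n} k³ = [n(n+1)/2]², then subtract the first 27 terms.
∑_{k=1}^{109} k³ = [109×110/2]² = 5995² = 35940025
∑_{k=1}^{27} k³ = [27×28/2]² = 378² = 142884
∑_{k=28}^{109} k³ = 35940025 - 142884 = 35797141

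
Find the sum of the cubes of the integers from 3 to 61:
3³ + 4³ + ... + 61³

Use ∑_{k=1}^{n} k³ = [n(n+1)/2]², then subtract the first 2 terms.
∑_{k=1}^{61} k³ = [61×62/2]² = 1891² = 3575881
∑_{k=1}^{2} k³ = [2×3/2]² = 3² = 9
∑_{k=3}^{61} k³ = 3575881 - 9 = 3575872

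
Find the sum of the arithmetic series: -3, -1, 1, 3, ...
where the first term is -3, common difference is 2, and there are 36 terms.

Sₙ = n/2 × (first + last)
Last term = a + (n-1)d = -3 + (36-1)×2 = 67
S_36 = 36/2 × (-3 + 67)
S_36 = 36/2 × 64 = 1152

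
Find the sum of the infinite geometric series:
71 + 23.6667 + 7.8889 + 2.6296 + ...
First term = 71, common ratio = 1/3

For |r| < 1, S = a / (1 - r)
S = 71 / (1 - (1/3))
S = 71 / (2/3)
S = 213/2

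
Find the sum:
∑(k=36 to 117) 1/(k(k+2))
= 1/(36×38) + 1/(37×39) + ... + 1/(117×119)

Partial fractions: 1/(k(k+2)) = (1/2)[1/k - 1/(k+2)]
Telescoping leaves the first two and last two terms:
= (1/2)[1/36 + 1/37 - 1/118 - 1/119]
= 354691/18703944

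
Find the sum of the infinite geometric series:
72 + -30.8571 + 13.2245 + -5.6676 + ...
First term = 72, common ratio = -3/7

For |r| < 1, S = a / (1 - r)
S = 72 / (1 - (-3/7))
S = 72 / (10/7)
S = 252/5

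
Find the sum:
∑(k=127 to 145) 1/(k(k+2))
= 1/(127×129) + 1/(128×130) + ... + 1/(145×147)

Partial fractions: 1/(k(k+2)) = (1/2)[1/k - 1/(k+2)]
Telescoping leaves the first two and last two terms:
= (1/2)[1/127 + 1/128 - 1/146 - 1/147]
= 354901/348886272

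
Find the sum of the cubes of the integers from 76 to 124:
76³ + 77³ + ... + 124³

Use ∑_{k=1}^{n} k³ = [n(n+1)/2]², then subtract the first 75 terms.
∑_{k=1}^{124} k³ = [124×125/2]² = 7750² = 60062500
∑_{k=1}^{75} k³ = [75×76/2]² = 2850² = 8122500
∑_{k=76}^{124} k³ = 60062500 - 8122500 = 51940000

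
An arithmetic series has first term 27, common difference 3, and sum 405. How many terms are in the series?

Using S = n/2 × [2a + (n-1)d]
405 = n/2 × [2(27) + (n-1)(3)]
405 = n/2 × [54 + 3n - 3]
810 = n × [51 + 3n]
3n² + (51)n - 810 = 0
Discriminant: Δ = (51)² - 4(3)(-810) = 2601 + 9720 = 12321
√Δ = 111
n = [-(51) + √Δ] / (2·3) = (-51 + 111) / 6 = 60 / 6 = 10
(The negative root is discarded since n must be a positive integer.)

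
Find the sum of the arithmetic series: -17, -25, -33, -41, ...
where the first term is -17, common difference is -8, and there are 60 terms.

Sₙ = n/2 × (first + last)
Last term = a + (n-1)d = -17 + (60-1)×(-8) = -489
S_60 = 60/2 × (-17 + (-489))
S_60 = 60/2 × (-506) = -15180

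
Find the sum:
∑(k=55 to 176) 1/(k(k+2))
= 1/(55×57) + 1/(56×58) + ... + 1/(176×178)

Partial fractions: 1/(k(k+2)) = (1/2)[1/k - 1/(k+2)]
Telescoping leaves the first two and last two terms:
= (1/2)[1/55 + 1/56 - 1/177 - 1/178]
= 1201883/97038480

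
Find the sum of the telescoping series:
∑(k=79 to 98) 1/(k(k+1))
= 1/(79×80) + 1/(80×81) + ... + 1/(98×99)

Partial fractions: 1/(k(k+1)) = 1/k - 1/(k+1)
The series telescopes:
= (1/79 - 1/80) + (1/80 - 1/81) + ... + (1/98 - 1/99)
= 1/79 - 1/99
= 20/7821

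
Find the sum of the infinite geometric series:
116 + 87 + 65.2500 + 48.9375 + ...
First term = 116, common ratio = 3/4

For |r| < 1, S = a / (1 - r)
S = 116 / (1 - (3/4))
S = 116 / (1/4)
S = 464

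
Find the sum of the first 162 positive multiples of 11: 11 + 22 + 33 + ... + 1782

Factor out 11: = 11(1 + 2 + ... + 162) = 11 × n(n+1)/2
= 11 × 162×163/2
= 11 × 13203
= 145233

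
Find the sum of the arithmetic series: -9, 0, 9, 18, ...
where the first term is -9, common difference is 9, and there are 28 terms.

Sₙ = n/2 × (first + last)
Last term = a + (n-1)d = -9 + (28-1)×9 = 234
S_28 = 28/2 × (-9 + 234)
S_28 = 28/2 × 225 = 3150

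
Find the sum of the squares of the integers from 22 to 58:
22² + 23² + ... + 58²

Use ∑_{k=1}^{n} k² = n(n+1)(2n+1)/6, then subtract the first 21 terms.
∑_{k=1}^{58} k² = 58×59×117/6 = 66729
∑_{k=1}^{21} k² = 21×22×43/6 = 3311
∑_{k=22}^{58} k² = 66729 - 3311 = 63418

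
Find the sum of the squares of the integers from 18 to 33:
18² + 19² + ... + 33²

Use ∑_{k=1}^{n} k² = n(n+1)(2n+1)/6, then subtract the first 17 terms.
∑_{k=1}^{33} k² = 33×34×67/6 = 12529
∑_{k=1}^{17} k² = 17×18×35/6 = 1785
∑_{k=18}^{33} k² = 12529 - 1785 = 10744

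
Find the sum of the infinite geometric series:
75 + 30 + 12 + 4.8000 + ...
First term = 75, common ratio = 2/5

For |r| < 1, S = a / (1 - r)
S = 75 / (1 - (2/5))
S = 75 / (3/5)
S = 125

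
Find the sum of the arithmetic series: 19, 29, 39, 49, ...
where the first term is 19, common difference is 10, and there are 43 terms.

Sₙ = n/2 × (first + last)
Last term = a + (n-1)d = 19 + (43-1)×10 = 439
S_43 = 43/2 × (19 + 439)
S_43 = 43/2 × 458 = 9847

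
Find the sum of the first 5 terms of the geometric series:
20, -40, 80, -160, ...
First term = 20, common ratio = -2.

Sₙ = a(1 - rⁿ) / (1 - r)
S_5 = 20(1 - (-2)^5) / (1 - (-2))
S_5 = 20(1 - (-32)) / (3)
S_5 = 220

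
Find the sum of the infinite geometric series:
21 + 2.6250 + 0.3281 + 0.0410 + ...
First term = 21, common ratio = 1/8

For |r| < 1, S = a / (1 - r)
S = 21 / (1 - (1/8))
S = 21 / (7/8)
S = 24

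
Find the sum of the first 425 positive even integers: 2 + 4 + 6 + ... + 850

Sum of first n even numbers = n(n+1)
= 425×426
= 181050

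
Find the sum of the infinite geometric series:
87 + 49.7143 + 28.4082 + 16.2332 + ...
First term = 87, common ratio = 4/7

For |r| < 1, S = a / (1 - r)
S = 87 / (1 - (4/7))
S = 87 / (3/7)
S = 203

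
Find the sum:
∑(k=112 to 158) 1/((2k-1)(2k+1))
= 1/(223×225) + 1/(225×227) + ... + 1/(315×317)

Partial fractions: 1/((2k-1)(2k+1)) = (1/2)[1/(2k-1) - 1/(2k+1)]
The series telescopes:
= (1/2)[1/223 - 1/317]
= 47/70691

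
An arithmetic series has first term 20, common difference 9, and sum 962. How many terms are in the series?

Using S = n/2 × [2a + (n-1)d]
962 = n/2 × [2(20) + (n-1)(9)]
962 = n/2 × [40 + 9n - 9]
1924 = n × [31 + 9n]
9n² + (31)n - 1924 = 0
Discriminant: Δ = (31)² - 4(9)(-1924) = 961 + 69264 = 70225
√Δ = 265
n = [-(31) + √Δ] / (2·9) = (-31 + 265) / 18 = 234 / 18 = 13
(The negative root is discarded since n must be a positive integer.)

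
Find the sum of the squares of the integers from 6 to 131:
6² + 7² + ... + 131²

Use ∑_{k=1}^{n} k² = n(n+1)(2n+1)/6, then subtract the first 5 terms.
∑_{k=1}^{131} k² = 131×132×263/6 = 757966
∑_{k=1}^{5} k² = 5×6×11/6 = 55
∑_{k=6}^{131} k² = 757966 - 55 = 757911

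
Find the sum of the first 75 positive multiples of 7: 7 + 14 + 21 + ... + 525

Factor out 7: = 7(1 + 2 + ... + 75) = 7 × n(n+1)/2
= 7 × 75×76/2
= 7 × 2850
= 19950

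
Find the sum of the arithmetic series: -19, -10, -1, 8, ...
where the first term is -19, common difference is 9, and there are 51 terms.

Sₙ = n/2 × (first + last)
Last term = a + (n-1)d = -19 + (51-1)×9 = 431
S_51 = 51/2 × (-19 + 431)
S_51 = 51/2 × 412 = 10506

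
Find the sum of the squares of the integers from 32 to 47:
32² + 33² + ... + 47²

Use ∑_{k=1}^{n} k² = n(n+1)(2n+1)/6, then subtract the first 31 terms.
∑_{k=1}^{47} k² = 47×48×95/6 = 35720
∑_{k=1}^{31} k² = 31×32×63/6 = 10416
∑_{k=32}^{47} k² = 35720 - 10416 = 25304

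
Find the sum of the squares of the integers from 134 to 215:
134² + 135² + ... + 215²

Use ∑_{k=1}^{n} k² = n(n+1)(2n+1)/6, then subtract the first 133 terms.
∑_{k=1}^{215} k² = 215×216×431/6 = 3335940
∑_{k=1}^{133} k² = 133×134×267/6 = 793079
∑_{k=134}^{215} k² = 3335940 - 793079 = 2542861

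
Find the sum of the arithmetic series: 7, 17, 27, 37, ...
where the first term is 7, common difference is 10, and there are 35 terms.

Sₙ = n/2 × (first + last)
Last term = a + (n-1)d = 7 + (35-1)×10 = 347
S_35 = 35/2 × (7 + 347)
S_35 = 35/2 × 354 = 6195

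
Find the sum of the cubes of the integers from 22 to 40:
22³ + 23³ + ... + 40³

Use ∑_{k=1}^{n} k³ = [n(n+1)/2]², then subtract the first 21 terms.
∑_{k=1}^{40} k³ = [40×41/2]² = 820² = 672400
∑_{k=1}^{21} k³ = [21×22/2]² = 231² = 53361
∑_{k=22}^{40} k³ = 672400 - 53361 = 619039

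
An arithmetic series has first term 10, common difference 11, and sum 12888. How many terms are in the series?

Using S = n/2 × [2a + (n-1)d]
12888 = n/2 × [2(10) + (n-1)(11)]
12888 = n/2 × [20 + 11n - 11]
25776 = n × [9 + 11n]
11n² + (9)n - 25776 = 0
Discriminant: Δ = (9)² - 4(11)(-25776) = 81 + 1134144 = 1134225
√Δ = 1065
n = [-(9) + √Δ] / (2·11) = (-9 + 1065) / 22 = 1056 / 22 = 48
(The negative root is discarded since n must be a positive integer.)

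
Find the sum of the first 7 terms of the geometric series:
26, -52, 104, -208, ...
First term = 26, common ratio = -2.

Sₙ = a(1 - rⁿ) / (1 - r)
S_7 = 26(1 - (-2)^7) / (1 - (-2))
S_7 = 26(1 - (-128)) / (3)
S_7 = 1118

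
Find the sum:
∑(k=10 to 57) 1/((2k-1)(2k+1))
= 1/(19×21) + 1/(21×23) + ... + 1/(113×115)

Partial fractions: 1/((2k-1)(2k+1)) = (1/2)[1/(2k-1) - 1/(2k+1)]
The series telescopes:
= (1/2)[1/19 - 1/115]
= 48/2185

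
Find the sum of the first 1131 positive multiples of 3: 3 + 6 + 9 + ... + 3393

Factor out 3: = 3(1 + 2 + ... + 1131) = 3 × n(n+1)/2
= 3 × 1131×1132/2
= 3 × 640146
= 1920438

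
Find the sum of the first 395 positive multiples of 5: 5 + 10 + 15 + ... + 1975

Factor out 5: = 5(1 + 2 + ... + 395) = 5 × n(n+1)/2
= 5 × 395×396/2
= 5 × 78210
= 391050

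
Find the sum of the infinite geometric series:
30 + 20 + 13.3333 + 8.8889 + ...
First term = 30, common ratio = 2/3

For |r| < 1, S = a / (1 - r)
S = 30 / (1 - (2/3))
S = 30 / (1/3)
S = 90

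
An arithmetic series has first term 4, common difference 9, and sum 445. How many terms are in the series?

Using S = n/2 × [2a + (n-1)d]
445 = n/2 × [2(4) + (n-1)(9)]
445 = n/2 × [8 + 9n - 9]
890 = n × [-1 + 9n]
9n² + (-1)n - 890 = 0
Discriminant: Δ = (-1)² - 4(9)(-890) = 1 + 32040 = 32041
√Δ = 179
n = [-(-1) + √Δ] / (2·9) = (1 + 179) / 18 = 180 / 18 = 10
(The negative root is discarded since n must be a positive integer.)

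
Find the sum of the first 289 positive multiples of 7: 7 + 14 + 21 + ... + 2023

Factor out 7: = 7(1 + 2 + ... + 289) = 7 × n(n+1)/2
= 7 × 289×290/2
= 7 × 41905
= 293335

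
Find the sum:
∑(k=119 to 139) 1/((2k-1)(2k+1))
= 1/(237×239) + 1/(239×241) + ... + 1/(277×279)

Partial fractions: 1/((2k-1)(2k+1)) = (1/2)[1/(2k-1) - 1/(2k+1)]
The series telescopes:
= (1/2)[1/237 - 1/279]
= 7/22041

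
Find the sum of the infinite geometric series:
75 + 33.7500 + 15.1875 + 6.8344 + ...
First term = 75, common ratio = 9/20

For |r| < 1, S = a / (1 - r)
S = 75 / (1 - (9/20))
S = 75 / (11/20)
S = 1500/11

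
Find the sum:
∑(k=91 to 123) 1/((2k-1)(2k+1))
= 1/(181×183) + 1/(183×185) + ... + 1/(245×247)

Partial fractions: 1/((2k-1)(2k+1)) = (1/2)[1/(2k-1) - 1/(2k+1)]
The series telescopes:
= (1/2)[1/181 - 1/247]
= 33/44707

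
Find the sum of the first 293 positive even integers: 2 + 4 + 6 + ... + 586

Sum of first n even numbers = n(n+1)
= 293×294
= 86142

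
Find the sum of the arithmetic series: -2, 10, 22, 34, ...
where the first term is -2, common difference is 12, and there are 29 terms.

Sₙ = n/2 × (first + last)
Last term = a + (n-1)d = -2 + (29-1)×12 = 334
S_29 = 29/2 × (-2 + 334)
S_29 = 29/2 × 332 = 4814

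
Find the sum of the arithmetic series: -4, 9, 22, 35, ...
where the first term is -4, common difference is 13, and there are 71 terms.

Sₙ = n/2 × (first + last)
Last term = a + (n-1)d = -4 + (71-1)×13 = 906
S_71 = 71/2 × (-4 + 906)
S_71 = 71/2 × 902 = 32021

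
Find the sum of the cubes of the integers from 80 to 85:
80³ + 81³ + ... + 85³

Use ∑_{k=1}^{n} k³ = [n(n+1)/2]², then subtract the first 79 terms.
∑_{k=1}^{85} k³ = [85×86/2]² = 3655² = 13359025
∑_{k=1}^{79} k³ = [79×80/2]² = 3160² = 9985600
∑_{k=80}^{85} k³ = 13359025 - 9985600 = 3373425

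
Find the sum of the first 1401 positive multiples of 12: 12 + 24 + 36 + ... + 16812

Factor out 12: = 12(1 + 2 + ... + 1401) = 12 × n(n+1)/2
= 12 × 1401×1402/2
= 12 × 982101
= 11785212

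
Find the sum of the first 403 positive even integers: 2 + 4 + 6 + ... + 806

Sum of first n even numbers = n(n+1)
= 403×404
= 162812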